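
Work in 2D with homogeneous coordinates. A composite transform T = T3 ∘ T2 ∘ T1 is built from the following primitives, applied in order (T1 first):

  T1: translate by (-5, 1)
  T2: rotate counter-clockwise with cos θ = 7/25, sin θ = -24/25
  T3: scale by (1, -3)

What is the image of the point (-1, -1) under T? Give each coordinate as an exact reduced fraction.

T(p) = (-42/25, -432/25)

T1 translate by (-5, 1): (-1, -1) → (-6, 0)
T2 rotate counter-clockwise with cos θ = 7/25, sin θ = -24/25: (-6, 0) → (-42/25, 144/25)
T3 scale by (1, -3): (-42/25, 144/25) → (-42/25, -432/25)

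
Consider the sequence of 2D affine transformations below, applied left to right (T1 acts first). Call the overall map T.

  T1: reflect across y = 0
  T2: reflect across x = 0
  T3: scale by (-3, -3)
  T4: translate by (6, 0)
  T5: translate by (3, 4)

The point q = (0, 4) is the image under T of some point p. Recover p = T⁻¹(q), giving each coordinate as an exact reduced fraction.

T1 = [1 0 0; 0 -1 0; 0 0 1]
T2·T1 = [-1 0 0; 0 -1 0; 0 0 1]
T3·…·T1 = [3 0 0; 0 3 0; 0 0 1]
T4·…·T1 = [3 0 6; 0 3 0; 0 0 1]
T5·…·T1 = [3 0 9; 0 3 4; 0 0 1]
det M = 9; M⁻¹ = [1/3 0 -3; 0 1/3 -4/3; 0 0 1]
M⁻¹ · (0, 4)ᵀ = (-3, 0)ᵀ

p = (-3, 0)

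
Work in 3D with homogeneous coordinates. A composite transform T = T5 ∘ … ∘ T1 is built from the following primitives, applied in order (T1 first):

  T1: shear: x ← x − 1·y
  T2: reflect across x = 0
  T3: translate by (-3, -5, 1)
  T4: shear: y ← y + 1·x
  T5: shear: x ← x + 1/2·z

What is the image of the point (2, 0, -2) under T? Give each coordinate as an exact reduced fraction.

T(p) = (-11/2, -10, -1)

T1 shear: x ← x − 1·y: (2, 0, -2) → (2, 0, -2)
T2 reflect across x = 0: (2, 0, -2) → (-2, 0, -2)
T3 translate by (-3, -5, 1): (-2, 0, -2) → (-5, -5, -1)
T4 shear: y ← y + 1·x: (-5, -5, -1) → (-5, -10, -1)
T5 shear: x ← x + 1/2·z: (-5, -10, -1) → (-11/2, -10, -1)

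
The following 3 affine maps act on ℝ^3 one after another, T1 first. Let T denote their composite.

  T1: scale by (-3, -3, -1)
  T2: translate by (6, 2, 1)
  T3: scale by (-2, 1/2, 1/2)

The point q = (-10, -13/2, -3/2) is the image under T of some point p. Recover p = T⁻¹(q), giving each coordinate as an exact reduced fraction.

p = (1/3, 5, 4)

T1 = [-3 0 0 0; 0 -3 0 0; 0 0 -1 0; 0 0 0 1]
T2·T1 = [-3 0 0 6; 0 -3 0 2; 0 0 -1 1; 0 0 0 1]
T3·…·T1 = [6 0 0 -12; 0 -3/2 0 1; 0 0 -1/2 1/2; 0 0 0 1]
det M = 9/2; M⁻¹ = [1/6 0 0 2; 0 -2/3 0 2/3; 0 0 -2 1; 0 0 0 1]
M⁻¹ · (-10, -13/2, -3/2)ᵀ = (1/3, 5, 4)ᵀ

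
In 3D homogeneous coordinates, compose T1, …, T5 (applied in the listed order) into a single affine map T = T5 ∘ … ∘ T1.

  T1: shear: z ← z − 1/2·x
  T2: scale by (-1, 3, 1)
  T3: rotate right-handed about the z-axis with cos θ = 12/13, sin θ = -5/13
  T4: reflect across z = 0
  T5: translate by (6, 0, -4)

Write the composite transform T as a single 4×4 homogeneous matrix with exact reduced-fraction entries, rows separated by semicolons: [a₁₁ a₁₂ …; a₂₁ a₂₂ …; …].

T1 = [1 0 0 0; 0 1 0 0; -1/2 0 1 0; 0 0 0 1]
T2·T1 = [-1 0 0 0; 0 3 0 0; -1/2 0 1 0; 0 0 0 1]
T3·…·T1 = [-12/13 15/13 0 0; 5/13 36/13 0 0; -1/2 0 1 0; 0 0 0 1]
T4·…·T1 = [-12/13 15/13 0 0; 5/13 36/13 0 0; 1/2 0 -1 0; 0 0 0 1]
T5·…·T1 = [-12/13 15/13 0 6; 5/13 36/13 0 0; 1/2 0 -1 -4; 0 0 0 1]

T = [-12/13 15/13 0 6; 5/13 36/13 0 0; 1/2 0 -1 -4; 0 0 0 1]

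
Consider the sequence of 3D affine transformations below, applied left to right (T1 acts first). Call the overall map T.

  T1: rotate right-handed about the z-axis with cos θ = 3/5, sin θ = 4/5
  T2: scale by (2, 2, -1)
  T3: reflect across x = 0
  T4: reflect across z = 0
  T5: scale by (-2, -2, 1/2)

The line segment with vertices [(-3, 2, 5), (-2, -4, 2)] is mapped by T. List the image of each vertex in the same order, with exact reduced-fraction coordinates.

T1 rotate right-handed about the z-axis with cos θ = 3/5, sin θ = 4/5: (-3, 2, 5) → (-17/5, -6/5, 5); (-2, -4, 2) → (2, -4, 2)
T2 scale by (2, 2, -1): (-17/5, -6/5, 5) → (-34/5, -12/5, -5); (2, -4, 2) → (4, -8, -2)
T3 reflect across x = 0: (-34/5, -12/5, -5) → (34/5, -12/5, -5); (4, -8, -2) → (-4, -8, -2)
T4 reflect across z = 0: (34/5, -12/5, -5) → (34/5, -12/5, 5); (-4, -8, -2) → (-4, -8, 2)
T5 scale by (-2, -2, 1/2): (34/5, -12/5, 5) → (-68/5, 24/5, 5/2); (-4, -8, 2) → (8, 16, 1)

image vertices: (-68/5, 24/5, 5/2), (8, 16, 1)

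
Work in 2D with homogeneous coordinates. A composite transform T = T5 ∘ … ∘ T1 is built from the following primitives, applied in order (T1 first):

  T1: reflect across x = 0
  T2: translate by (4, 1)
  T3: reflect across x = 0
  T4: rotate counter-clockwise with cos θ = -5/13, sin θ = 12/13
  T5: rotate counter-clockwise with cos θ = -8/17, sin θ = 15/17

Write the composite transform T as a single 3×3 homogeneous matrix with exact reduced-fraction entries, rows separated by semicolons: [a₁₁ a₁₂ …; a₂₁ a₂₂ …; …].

T1 = [-1 0 0; 0 1 0; 0 0 1]
T2·T1 = [-1 0 4; 0 1 1; 0 0 1]
T3·…·T1 = [1 0 -4; 0 1 1; 0 0 1]
T4·…·T1 = [-5/13 -12/13 8/13; 12/13 -5/13 -53/13; 0 0 1]
T5·…·T1 = [-140/221 171/221 43/13; -171/221 -140/221 32/13; 0 0 1]

T = [-140/221 171/221 43/13; -171/221 -140/221 32/13; 0 0 1]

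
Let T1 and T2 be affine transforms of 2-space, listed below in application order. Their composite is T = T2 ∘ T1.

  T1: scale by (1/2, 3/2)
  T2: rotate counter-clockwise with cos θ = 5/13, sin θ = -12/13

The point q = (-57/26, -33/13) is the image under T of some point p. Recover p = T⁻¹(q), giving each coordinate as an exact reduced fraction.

p = (3, -2)

T1 = [1/2 0 0; 0 3/2 0; 0 0 1]
T2·T1 = [5/26 18/13 0; -6/13 15/26 0; 0 0 1]
det M = 3/4; M⁻¹ = [10/13 -24/13 0; 8/13 10/39 0; 0 0 1]
M⁻¹ · (-57/26, -33/13)ᵀ = (3, -2)ᵀ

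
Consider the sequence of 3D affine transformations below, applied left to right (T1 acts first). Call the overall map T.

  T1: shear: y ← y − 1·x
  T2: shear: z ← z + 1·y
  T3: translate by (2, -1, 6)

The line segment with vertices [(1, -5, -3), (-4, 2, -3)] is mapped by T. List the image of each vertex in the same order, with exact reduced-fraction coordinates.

image vertices: (3, -7, -3), (-2, 5, 9)

T1 shear: y ← y − 1·x: (1, -5, -3) → (1, -6, -3); (-4, 2, -3) → (-4, 6, -3)
T2 shear: z ← z + 1·y: (1, -6, -3) → (1, -6, -9); (-4, 6, -3) → (-4, 6, 3)
T3 translate by (2, -1, 6): (1, -6, -9) → (3, -7, -3); (-4, 6, 3) → (-2, 5, 9)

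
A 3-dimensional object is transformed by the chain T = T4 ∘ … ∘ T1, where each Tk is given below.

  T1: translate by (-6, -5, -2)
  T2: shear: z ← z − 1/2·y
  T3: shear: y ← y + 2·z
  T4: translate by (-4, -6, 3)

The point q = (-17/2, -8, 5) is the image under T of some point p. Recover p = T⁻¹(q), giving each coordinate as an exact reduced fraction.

p = (3/2, -1, 1)

T1 = [1 0 0 -6; 0 1 0 -5; 0 0 1 -2; 0 0 0 1]
T2·T1 = [1 0 0 -6; 0 1 0 -5; 0 -1/2 1 1/2; 0 0 0 1]
T3·…·T1 = [1 0 0 -6; 0 0 2 -4; 0 -1/2 1 1/2; 0 0 0 1]
T4·…·T1 = [1 0 0 -10; 0 0 2 -10; 0 -1/2 1 7/2; 0 0 0 1]
det M = 1; M⁻¹ = [1 0 0 10; 0 1 -2 17; 0 1/2 0 5; 0 0 0 1]
M⁻¹ · (-17/2, -8, 5)ᵀ = (3/2, -1, 1)ᵀ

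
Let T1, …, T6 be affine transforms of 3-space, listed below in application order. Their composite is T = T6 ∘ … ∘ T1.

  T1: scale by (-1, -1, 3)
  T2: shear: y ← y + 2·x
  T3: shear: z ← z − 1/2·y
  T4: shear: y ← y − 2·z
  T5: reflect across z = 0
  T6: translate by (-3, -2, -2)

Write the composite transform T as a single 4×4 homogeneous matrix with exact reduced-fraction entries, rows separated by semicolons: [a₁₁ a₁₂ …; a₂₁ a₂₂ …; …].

T = [-1 0 0 -3; -4 -2 -6 -2; -1 -1/2 -3 -2; 0 0 0 1]

T1 = [-1 0 0 0; 0 -1 0 0; 0 0 3 0; 0 0 0 1]
T2·T1 = [-1 0 0 0; -2 -1 0 0; 0 0 3 0; 0 0 0 1]
T3·…·T1 = [-1 0 0 0; -2 -1 0 0; 1 1/2 3 0; 0 0 0 1]
T4·…·T1 = [-1 0 0 0; -4 -2 -6 0; 1 1/2 3 0; 0 0 0 1]
T5·…·T1 = [-1 0 0 0; -4 -2 -6 0; -1 -1/2 -3 0; 0 0 0 1]
T6·…·T1 = [-1 0 0 -3; -4 -2 -6 -2; -1 -1/2 -3 -2; 0 0 0 1]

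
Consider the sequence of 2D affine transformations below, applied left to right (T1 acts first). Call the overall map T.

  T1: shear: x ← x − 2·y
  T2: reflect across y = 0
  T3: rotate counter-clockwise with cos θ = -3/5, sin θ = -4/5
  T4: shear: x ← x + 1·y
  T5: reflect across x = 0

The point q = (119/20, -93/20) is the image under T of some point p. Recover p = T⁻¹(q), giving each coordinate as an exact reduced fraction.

p = (1, -7/4)

T1 = [1 -2 0; 0 1 0; 0 0 1]
T2·T1 = [1 -2 0; 0 -1 0; 0 0 1]
T3·…·T1 = [-3/5 2/5 0; -4/5 11/5 0; 0 0 1]
T4·…·T1 = [-7/5 13/5 0; -4/5 11/5 0; 0 0 1]
T5·…·T1 = [7/5 -13/5 0; -4/5 11/5 0; 0 0 1]
det M = 1; M⁻¹ = [11/5 13/5 0; 4/5 7/5 0; 0 0 1]
M⁻¹ · (119/20, -93/20)ᵀ = (1, -7/4)ᵀ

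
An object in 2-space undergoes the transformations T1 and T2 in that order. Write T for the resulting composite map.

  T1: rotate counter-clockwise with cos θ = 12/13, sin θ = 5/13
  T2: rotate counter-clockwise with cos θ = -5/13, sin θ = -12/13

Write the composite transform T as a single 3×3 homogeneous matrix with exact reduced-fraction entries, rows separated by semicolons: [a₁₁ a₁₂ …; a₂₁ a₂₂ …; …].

T1 = [12/13 -5/13 0; 5/13 12/13 0; 0 0 1]
T2·T1 = [0 1 0; -1 0 0; 0 0 1]

T = [0 1 0; -1 0 0; 0 0 1]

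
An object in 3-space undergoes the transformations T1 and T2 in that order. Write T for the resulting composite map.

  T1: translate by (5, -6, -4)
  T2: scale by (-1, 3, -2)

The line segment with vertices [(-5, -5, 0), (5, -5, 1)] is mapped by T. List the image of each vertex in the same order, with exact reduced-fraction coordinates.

T1 translate by (5, -6, -4): (-5, -5, 0) → (0, -11, -4); (5, -5, 1) → (10, -11, -3)
T2 scale by (-1, 3, -2): (0, -11, -4) → (0, -33, 8); (10, -11, -3) → (-10, -33, 6)

image vertices: (0, -33, 8), (-10, -33, 6)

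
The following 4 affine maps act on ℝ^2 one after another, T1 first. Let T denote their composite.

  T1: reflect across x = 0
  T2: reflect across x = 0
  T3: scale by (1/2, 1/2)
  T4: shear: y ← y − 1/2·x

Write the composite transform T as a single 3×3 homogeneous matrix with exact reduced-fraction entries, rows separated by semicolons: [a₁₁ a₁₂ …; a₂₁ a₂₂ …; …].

T1 = [-1 0 0; 0 1 0; 0 0 1]
T2·T1 = [1 0 0; 0 1 0; 0 0 1]
T3·…·T1 = [1/2 0 0; 0 1/2 0; 0 0 1]
T4·…·T1 = [1/2 0 0; -1/4 1/2 0; 0 0 1]

T = [1/2 0 0; -1/4 1/2 0; 0 0 1]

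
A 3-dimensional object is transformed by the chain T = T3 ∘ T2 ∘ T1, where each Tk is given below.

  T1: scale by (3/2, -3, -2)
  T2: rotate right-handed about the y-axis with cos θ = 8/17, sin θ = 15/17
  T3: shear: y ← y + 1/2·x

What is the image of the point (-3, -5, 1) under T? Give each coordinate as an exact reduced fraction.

T1 scale by (3/2, -3, -2): (-3, -5, 1) → (-9/2, 15, -2)
T2 rotate right-handed about the y-axis with cos θ = 8/17, sin θ = 15/17: (-9/2, 15, -2) → (-66/17, 15, 103/34)
T3 shear: y ← y + 1/2·x: (-66/17, 15, 103/34) → (-66/17, 222/17, 103/34)

T(p) = (-66/17, 222/17, 103/34)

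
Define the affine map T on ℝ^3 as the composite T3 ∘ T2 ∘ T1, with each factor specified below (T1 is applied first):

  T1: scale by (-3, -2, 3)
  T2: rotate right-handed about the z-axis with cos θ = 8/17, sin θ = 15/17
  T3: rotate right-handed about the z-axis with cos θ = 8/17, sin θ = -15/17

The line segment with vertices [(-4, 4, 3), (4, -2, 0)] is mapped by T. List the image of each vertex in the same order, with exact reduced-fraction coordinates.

T1 scale by (-3, -2, 3): (-4, 4, 3) → (12, -8, 9); (4, -2, 0) → (-12, 4, 0)
T2 rotate right-handed about the z-axis with cos θ = 8/17, sin θ = 15/17: (12, -8, 9) → (216/17, 116/17, 9); (-12, 4, 0) → (-156/17, -148/17, 0)
T3 rotate right-handed about the z-axis with cos θ = 8/17, sin θ = -15/17: (216/17, 116/17, 9) → (12, -8, 9); (-156/17, -148/17, 0) → (-12, 4, 0)

image vertices: (12, -8, 9), (-12, 4, 0)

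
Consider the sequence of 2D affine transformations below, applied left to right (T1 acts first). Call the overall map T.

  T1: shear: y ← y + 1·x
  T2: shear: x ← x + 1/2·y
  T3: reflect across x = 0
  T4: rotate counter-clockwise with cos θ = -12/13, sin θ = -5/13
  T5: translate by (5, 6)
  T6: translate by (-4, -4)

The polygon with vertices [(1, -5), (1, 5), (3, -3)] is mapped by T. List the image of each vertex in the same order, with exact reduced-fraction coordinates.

T1 shear: y ← y + 1·x: (1, -5) → (1, -4); (1, 5) → (1, 6); (3, -3) → (3, 0)
T2 shear: x ← x + 1/2·y: (1, -4) → (-1, -4); (1, 6) → (4, 6); (3, 0) → (3, 0)
T3 reflect across x = 0: (-1, -4) → (1, -4); (4, 6) → (-4, 6); (3, 0) → (-3, 0)
T4 rotate counter-clockwise with cos θ = -12/13, sin θ = -5/13: (1, -4) → (-32/13, 43/13); (-4, 6) → (6, -4); (-3, 0) → (36/13, 15/13)
T5 translate by (5, 6): (-32/13, 43/13) → (33/13, 121/13); (6, -4) → (11, 2); (36/13, 15/13) → (101/13, 93/13)
T6 translate by (-4, -4): (33/13, 121/13) → (-19/13, 69/13); (11, 2) → (7, -2); (101/13, 93/13) → (49/13, 41/13)

image vertices: (-19/13, 69/13), (7, -2), (49/13, 41/13)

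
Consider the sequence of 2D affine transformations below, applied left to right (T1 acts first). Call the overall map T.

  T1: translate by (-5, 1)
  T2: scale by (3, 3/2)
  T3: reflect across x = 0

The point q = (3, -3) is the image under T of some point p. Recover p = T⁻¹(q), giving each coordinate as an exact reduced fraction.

p = (4, -3)

T1 = [1 0 -5; 0 1 1; 0 0 1]
T2·T1 = [3 0 -15; 0 3/2 3/2; 0 0 1]
T3·…·T1 = [-3 0 15; 0 3/2 3/2; 0 0 1]
det M = -9/2; M⁻¹ = [-1/3 0 5; 0 2/3 -1; 0 0 1]
M⁻¹ · (3, -3)ᵀ = (4, -3)ᵀ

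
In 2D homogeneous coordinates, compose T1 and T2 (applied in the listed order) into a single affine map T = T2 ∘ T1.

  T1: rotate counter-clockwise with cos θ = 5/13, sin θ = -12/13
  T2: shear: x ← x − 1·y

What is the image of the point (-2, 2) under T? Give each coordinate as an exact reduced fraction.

T(p) = (-20/13, 34/13)

T1 rotate counter-clockwise with cos θ = 5/13, sin θ = -12/13: (-2, 2) → (14/13, 34/13)
T2 shear: x ← x − 1·y: (14/13, 34/13) → (-20/13, 34/13)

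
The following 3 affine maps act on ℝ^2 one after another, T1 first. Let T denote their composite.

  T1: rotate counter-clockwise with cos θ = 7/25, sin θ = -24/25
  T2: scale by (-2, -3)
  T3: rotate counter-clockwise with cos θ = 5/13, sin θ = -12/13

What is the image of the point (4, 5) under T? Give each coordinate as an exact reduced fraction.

T1 rotate counter-clockwise with cos θ = 7/25, sin θ = -24/25: (4, 5) → (148/25, -61/25)
T2 scale by (-2, -3): (148/25, -61/25) → (-296/25, 183/25)
T3 rotate counter-clockwise with cos θ = 5/13, sin θ = -12/13: (-296/25, 183/25) → (716/325, 4467/325)

T(p) = (716/325, 4467/325)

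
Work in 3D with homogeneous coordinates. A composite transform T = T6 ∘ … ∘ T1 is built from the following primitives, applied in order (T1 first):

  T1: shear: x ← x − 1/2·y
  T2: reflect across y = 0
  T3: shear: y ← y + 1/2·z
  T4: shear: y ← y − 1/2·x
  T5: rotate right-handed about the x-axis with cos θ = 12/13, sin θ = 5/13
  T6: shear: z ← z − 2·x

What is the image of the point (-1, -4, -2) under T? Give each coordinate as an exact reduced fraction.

T1 shear: x ← x − 1/2·y: (-1, -4, -2) → (1, -4, -2)
T2 reflect across y = 0: (1, -4, -2) → (1, 4, -2)
T3 shear: y ← y + 1/2·z: (1, 4, -2) → (1, 3, -2)
T4 shear: y ← y − 1/2·x: (1, 3, -2) → (1, 5/2, -2)
T5 rotate right-handed about the x-axis with cos θ = 12/13, sin θ = 5/13: (1, 5/2, -2) → (1, 40/13, -23/26)
T6 shear: z ← z − 2·x: (1, 40/13, -23/26) → (1, 40/13, -75/26)

T(p) = (1, 40/13, -75/26)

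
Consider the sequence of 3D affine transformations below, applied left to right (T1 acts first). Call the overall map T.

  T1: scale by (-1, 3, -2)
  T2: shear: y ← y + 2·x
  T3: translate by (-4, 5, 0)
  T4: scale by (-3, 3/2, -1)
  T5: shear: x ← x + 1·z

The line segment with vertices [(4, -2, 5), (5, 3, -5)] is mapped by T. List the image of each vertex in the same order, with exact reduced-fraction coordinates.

image vertices: (34, -27/2, 10), (17, 6, -10)

T1 scale by (-1, 3, -2): (4, -2, 5) → (-4, -6, -10); (5, 3, -5) → (-5, 9, 10)
T2 shear: y ← y + 2·x: (-4, -6, -10) → (-4, -14, -10); (-5, 9, 10) → (-5, -1, 10)
T3 translate by (-4, 5, 0): (-4, -14, -10) → (-8, -9, -10); (-5, -1, 10) → (-9, 4, 10)
T4 scale by (-3, 3/2, -1): (-8, -9, -10) → (24, -27/2, 10); (-9, 4, 10) → (27, 6, -10)
T5 shear: x ← x + 1·z: (24, -27/2, 10) → (34, -27/2, 10); (27, 6, -10) → (17, 6, -10)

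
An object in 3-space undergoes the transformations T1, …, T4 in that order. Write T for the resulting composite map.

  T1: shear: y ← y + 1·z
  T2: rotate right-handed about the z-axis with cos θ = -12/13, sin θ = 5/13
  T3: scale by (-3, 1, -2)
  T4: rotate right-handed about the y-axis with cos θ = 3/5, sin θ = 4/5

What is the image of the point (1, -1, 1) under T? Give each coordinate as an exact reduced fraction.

T1 shear: y ← y + 1·z: (1, -1, 1) → (1, 0, 1)
T2 rotate right-handed about the z-axis with cos θ = -12/13, sin θ = 5/13: (1, 0, 1) → (-12/13, 5/13, 1)
T3 scale by (-3, 1, -2): (-12/13, 5/13, 1) → (36/13, 5/13, -2)
T4 rotate right-handed about the y-axis with cos θ = 3/5, sin θ = 4/5: (36/13, 5/13, -2) → (4/65, 5/13, -222/65)

T(p) = (4/65, 5/13, -222/65)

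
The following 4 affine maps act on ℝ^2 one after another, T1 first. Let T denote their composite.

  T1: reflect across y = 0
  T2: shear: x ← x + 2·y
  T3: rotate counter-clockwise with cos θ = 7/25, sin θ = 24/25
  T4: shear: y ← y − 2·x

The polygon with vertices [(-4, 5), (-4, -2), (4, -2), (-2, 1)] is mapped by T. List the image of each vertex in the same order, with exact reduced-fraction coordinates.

image vertices: (22/25, -83/5), (-48/25, 22/5), (8/25, 38/5), (-4/25, -19/5)

T1 reflect across y = 0: (-4, 5) → (-4, -5); (-4, -2) → (-4, 2); (4, -2) → (4, 2); (-2, 1) → (-2, -1)
T2 shear: x ← x + 2·y: (-4, -5) → (-14, -5); (-4, 2) → (0, 2); (4, 2) → (8, 2); (-2, -1) → (-4, -1)
T3 rotate counter-clockwise with cos θ = 7/25, sin θ = 24/25: (-14, -5) → (22/25, -371/25); (0, 2) → (-48/25, 14/25); (8, 2) → (8/25, 206/25); (-4, -1) → (-4/25, -103/25)
T4 shear: y ← y − 2·x: (22/25, -371/25) → (22/25, -83/5); (-48/25, 14/25) → (-48/25, 22/5); (8/25, 206/25) → (8/25, 38/5); (-4/25, -103/25) → (-4/25, -19/5)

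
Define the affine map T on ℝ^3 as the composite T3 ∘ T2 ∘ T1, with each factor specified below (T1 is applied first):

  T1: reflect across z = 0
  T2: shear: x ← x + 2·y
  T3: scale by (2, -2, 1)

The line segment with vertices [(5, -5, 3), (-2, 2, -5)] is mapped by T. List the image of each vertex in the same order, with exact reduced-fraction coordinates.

image vertices: (-10, 10, -3), (4, -4, 5)

T1 reflect across z = 0: (5, -5, 3) → (5, -5, -3); (-2, 2, -5) → (-2, 2, 5)
T2 shear: x ← x + 2·y: (5, -5, -3) → (-5, -5, -3); (-2, 2, 5) → (2, 2, 5)
T3 scale by (2, -2, 1): (-5, -5, -3) → (-10, 10, -3); (2, 2, 5) → (4, -4, 5)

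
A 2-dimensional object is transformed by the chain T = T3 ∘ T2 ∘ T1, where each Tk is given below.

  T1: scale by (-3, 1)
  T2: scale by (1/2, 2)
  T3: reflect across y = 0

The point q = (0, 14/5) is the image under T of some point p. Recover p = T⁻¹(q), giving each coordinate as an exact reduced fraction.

p = (0, -7/5)

T1 = [-3 0 0; 0 1 0; 0 0 1]
T2·T1 = [-3/2 0 0; 0 2 0; 0 0 1]
T3·…·T1 = [-3/2 0 0; 0 -2 0; 0 0 1]
det M = 3; M⁻¹ = [-2/3 0 0; 0 -1/2 0; 0 0 1]
M⁻¹ · (0, 14/5)ᵀ = (0, -7/5)ᵀ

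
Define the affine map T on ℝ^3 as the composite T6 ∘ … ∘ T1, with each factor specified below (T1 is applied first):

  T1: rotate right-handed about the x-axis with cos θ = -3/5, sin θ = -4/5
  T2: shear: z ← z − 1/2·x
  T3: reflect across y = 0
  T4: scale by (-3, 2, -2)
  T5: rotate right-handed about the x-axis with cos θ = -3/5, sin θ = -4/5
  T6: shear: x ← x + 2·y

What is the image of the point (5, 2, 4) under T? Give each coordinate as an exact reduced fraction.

T1 rotate right-handed about the x-axis with cos θ = -3/5, sin θ = -4/5: (5, 2, 4) → (5, 2, -4)
T2 shear: z ← z − 1/2·x: (5, 2, -4) → (5, 2, -13/2)
T3 reflect across y = 0: (5, 2, -13/2) → (5, -2, -13/2)
T4 scale by (-3, 2, -2): (5, -2, -13/2) → (-15, -4, 13)
T5 rotate right-handed about the x-axis with cos θ = -3/5, sin θ = -4/5: (-15, -4, 13) → (-15, 64/5, -23/5)
T6 shear: x ← x + 2·y: (-15, 64/5, -23/5) → (53/5, 64/5, -23/5)

T(p) = (53/5, 64/5, -23/5)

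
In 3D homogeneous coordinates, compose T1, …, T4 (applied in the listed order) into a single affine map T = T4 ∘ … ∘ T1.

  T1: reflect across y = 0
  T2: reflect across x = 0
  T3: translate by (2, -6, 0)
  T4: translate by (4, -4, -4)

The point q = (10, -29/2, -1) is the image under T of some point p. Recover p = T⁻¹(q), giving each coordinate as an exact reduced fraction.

T1 = [1 0 0 0; 0 -1 0 0; 0 0 1 0; 0 0 0 1]
T2·T1 = [-1 0 0 0; 0 -1 0 0; 0 0 1 0; 0 0 0 1]
T3·…·T1 = [-1 0 0 2; 0 -1 0 -6; 0 0 1 0; 0 0 0 1]
T4·…·T1 = [-1 0 0 6; 0 -1 0 -10; 0 0 1 -4; 0 0 0 1]
det M = 1; M⁻¹ = [-1 0 0 6; 0 -1 0 -10; 0 0 1 4; 0 0 0 1]
M⁻¹ · (10, -29/2, -1)ᵀ = (-4, 9/2, 3)ᵀ

p = (-4, 9/2, 3)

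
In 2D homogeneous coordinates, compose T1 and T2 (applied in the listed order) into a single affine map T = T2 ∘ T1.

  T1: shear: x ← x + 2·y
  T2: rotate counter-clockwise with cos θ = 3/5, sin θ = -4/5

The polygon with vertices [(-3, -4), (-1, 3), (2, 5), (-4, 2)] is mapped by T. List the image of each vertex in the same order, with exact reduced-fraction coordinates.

image vertices: (-49/5, 32/5), (27/5, -11/5), (56/5, -33/5), (8/5, 6/5)

T1 shear: x ← x + 2·y: (-3, -4) → (-11, -4); (-1, 3) → (5, 3); (2, 5) → (12, 5); (-4, 2) → (0, 2)
T2 rotate counter-clockwise with cos θ = 3/5, sin θ = -4/5: (-11, -4) → (-49/5, 32/5); (5, 3) → (27/5, -11/5); (12, 5) → (56/5, -33/5); (0, 2) → (8/5, 6/5)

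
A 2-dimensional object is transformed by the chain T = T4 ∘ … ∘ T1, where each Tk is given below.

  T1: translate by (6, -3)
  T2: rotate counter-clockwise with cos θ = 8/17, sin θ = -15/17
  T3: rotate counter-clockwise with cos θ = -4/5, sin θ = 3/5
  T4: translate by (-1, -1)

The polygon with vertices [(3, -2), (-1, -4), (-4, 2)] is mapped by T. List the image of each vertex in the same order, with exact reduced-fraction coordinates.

image vertices: (452/85, 606/85), (568/85, 244/85), (5/17, 14/17)

T1 translate by (6, -3): (3, -2) → (9, -5); (-1, -4) → (5, -7); (-4, 2) → (2, -1)
T2 rotate counter-clockwise with cos θ = 8/17, sin θ = -15/17: (9, -5) → (-3/17, -175/17); (5, -7) → (-65/17, -131/17); (2, -1) → (1/17, -38/17)
T3 rotate counter-clockwise with cos θ = -4/5, sin θ = 3/5: (-3/17, -175/17) → (537/85, 691/85); (-65/17, -131/17) → (653/85, 329/85); (1/17, -38/17) → (22/17, 31/17)
T4 translate by (-1, -1): (537/85, 691/85) → (452/85, 606/85); (653/85, 329/85) → (568/85, 244/85); (22/17, 31/17) → (5/17, 14/17)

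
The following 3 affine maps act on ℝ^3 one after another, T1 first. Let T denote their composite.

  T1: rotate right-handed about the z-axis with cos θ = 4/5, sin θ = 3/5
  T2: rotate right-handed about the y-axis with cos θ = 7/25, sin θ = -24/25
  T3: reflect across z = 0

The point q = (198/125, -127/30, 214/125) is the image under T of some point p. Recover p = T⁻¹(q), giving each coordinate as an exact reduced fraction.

T1 = [4/5 -3/5 0 0; 3/5 4/5 0 0; 0 0 1 0; 0 0 0 1]
T2·T1 = [28/125 -21/125 -24/25 0; 3/5 4/5 0 0; 96/125 -72/125 7/25 0; 0 0 0 1]
T3·…·T1 = [28/125 -21/125 -24/25 0; 3/5 4/5 0 0; -96/125 72/125 -7/25 0; 0 0 0 1]
det M = -1; M⁻¹ = [28/125 3/5 -96/125 0; -21/125 4/5 72/125 0; -24/25 0 -7/25 0; 0 0 0 1]
M⁻¹ · (198/125, -127/30, 214/125)ᵀ = (-7/2, -8/3, -2)ᵀ

p = (-7/2, -8/3, -2)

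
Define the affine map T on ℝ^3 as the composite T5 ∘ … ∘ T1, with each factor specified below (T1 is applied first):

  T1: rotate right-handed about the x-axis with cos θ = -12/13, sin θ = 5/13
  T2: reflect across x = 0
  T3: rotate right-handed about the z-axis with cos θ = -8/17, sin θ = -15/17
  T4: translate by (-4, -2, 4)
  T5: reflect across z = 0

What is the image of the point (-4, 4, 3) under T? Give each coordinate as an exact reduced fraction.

T1 rotate right-handed about the x-axis with cos θ = -12/13, sin θ = 5/13: (-4, 4, 3) → (-4, -63/13, -16/13)
T2 reflect across x = 0: (-4, -63/13, -16/13) → (4, -63/13, -16/13)
T3 rotate right-handed about the z-axis with cos θ = -8/17, sin θ = -15/17: (4, -63/13, -16/13) → (-1361/221, -276/221, -16/13)
T4 translate by (-4, -2, 4): (-1361/221, -276/221, -16/13) → (-2245/221, -718/221, 36/13)
T5 reflect across z = 0: (-2245/221, -718/221, 36/13) → (-2245/221, -718/221, -36/13)

T(p) = (-2245/221, -718/221, -36/13)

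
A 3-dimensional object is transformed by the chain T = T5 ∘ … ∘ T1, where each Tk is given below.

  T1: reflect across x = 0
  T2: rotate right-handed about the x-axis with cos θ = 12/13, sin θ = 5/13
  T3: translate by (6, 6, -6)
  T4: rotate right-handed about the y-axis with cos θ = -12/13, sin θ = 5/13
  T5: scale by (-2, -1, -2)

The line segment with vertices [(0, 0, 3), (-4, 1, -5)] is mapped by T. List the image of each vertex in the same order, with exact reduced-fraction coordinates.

T1 reflect across x = 0: (0, 0, 3) → (0, 0, 3); (-4, 1, -5) → (4, 1, -5)
T2 rotate right-handed about the x-axis with cos θ = 12/13, sin θ = 5/13: (0, 0, 3) → (0, -15/13, 36/13); (4, 1, -5) → (4, 37/13, -55/13)
T3 translate by (6, 6, -6): (0, -15/13, 36/13) → (6, 63/13, -42/13); (4, 37/13, -55/13) → (10, 115/13, -133/13)
T4 rotate right-handed about the y-axis with cos θ = -12/13, sin θ = 5/13: (6, 63/13, -42/13) → (-1146/169, 63/13, 114/169); (10, 115/13, -133/13) → (-2225/169, 115/13, 946/169)
T5 scale by (-2, -1, -2): (-1146/169, 63/13, 114/169) → (2292/169, -63/13, -228/169); (-2225/169, 115/13, 946/169) → (4450/169, -115/13, -1892/169)

image vertices: (2292/169, -63/13, -228/169), (4450/169, -115/13, -1892/169)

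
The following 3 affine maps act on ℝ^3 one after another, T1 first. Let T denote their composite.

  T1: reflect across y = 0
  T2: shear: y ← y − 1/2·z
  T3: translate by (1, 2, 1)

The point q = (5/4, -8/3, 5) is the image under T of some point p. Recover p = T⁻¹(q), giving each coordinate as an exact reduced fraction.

p = (1/4, 8/3, 4)

T1 = [1 0 0 0; 0 -1 0 0; 0 0 1 0; 0 0 0 1]
T2·T1 = [1 0 0 0; 0 -1 -1/2 0; 0 0 1 0; 0 0 0 1]
T3·…·T1 = [1 0 0 1; 0 -1 -1/2 2; 0 0 1 1; 0 0 0 1]
det M = -1; M⁻¹ = [1 0 0 -1; 0 -1 -1/2 5/2; 0 0 1 -1; 0 0 0 1]
M⁻¹ · (5/4, -8/3, 5)ᵀ = (1/4, 8/3, 4)ᵀ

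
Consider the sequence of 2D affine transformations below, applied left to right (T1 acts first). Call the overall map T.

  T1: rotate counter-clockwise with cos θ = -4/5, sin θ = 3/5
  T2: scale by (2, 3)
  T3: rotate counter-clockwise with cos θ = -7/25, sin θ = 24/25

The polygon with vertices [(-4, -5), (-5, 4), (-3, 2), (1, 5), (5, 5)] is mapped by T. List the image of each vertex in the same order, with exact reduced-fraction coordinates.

T1 rotate counter-clockwise with cos θ = -4/5, sin θ = 3/5: (-4, -5) → (31/5, 8/5); (-5, 4) → (8/5, -31/5); (-3, 2) → (6/5, -17/5); (1, 5) → (-19/5, -17/5); (5, 5) → (-7, -1)
T2 scale by (2, 3): (31/5, 8/5) → (62/5, 24/5); (8/5, -31/5) → (16/5, -93/5); (6/5, -17/5) → (12/5, -51/5); (-19/5, -17/5) → (-38/5, -51/5); (-7, -1) → (-14, -3)
T3 rotate counter-clockwise with cos θ = -7/25, sin θ = 24/25: (62/5, 24/5) → (-202/25, 264/25); (16/5, -93/5) → (424/25, 207/25); (12/5, -51/5) → (228/25, 129/25); (-38/5, -51/5) → (298/25, -111/25); (-14, -3) → (34/5, -63/5)

image vertices: (-202/25, 264/25), (424/25, 207/25), (228/25, 129/25), (298/25, -111/25), (34/5, -63/5)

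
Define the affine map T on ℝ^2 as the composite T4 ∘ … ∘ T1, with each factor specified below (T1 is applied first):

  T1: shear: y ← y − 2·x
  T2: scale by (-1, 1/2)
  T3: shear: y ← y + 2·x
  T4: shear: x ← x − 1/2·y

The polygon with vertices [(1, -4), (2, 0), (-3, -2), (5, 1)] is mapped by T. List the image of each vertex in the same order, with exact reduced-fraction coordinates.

image vertices: (3/2, -5), (1, -6), (-1, 8), (9/4, -29/2)

T1 shear: y ← y − 2·x: (1, -4) → (1, -6); (2, 0) → (2, -4); (-3, -2) → (-3, 4); (5, 1) → (5, -9)
T2 scale by (-1, 1/2): (1, -6) → (-1, -3); (2, -4) → (-2, -2); (-3, 4) → (3, 2); (5, -9) → (-5, -9/2)
T3 shear: y ← y + 2·x: (-1, -3) → (-1, -5); (-2, -2) → (-2, -6); (3, 2) → (3, 8); (-5, -9/2) → (-5, -29/2)
T4 shear: x ← x − 1/2·y: (-1, -5) → (3/2, -5); (-2, -6) → (1, -6); (3, 8) → (-1, 8); (-5, -29/2) → (9/4, -29/2)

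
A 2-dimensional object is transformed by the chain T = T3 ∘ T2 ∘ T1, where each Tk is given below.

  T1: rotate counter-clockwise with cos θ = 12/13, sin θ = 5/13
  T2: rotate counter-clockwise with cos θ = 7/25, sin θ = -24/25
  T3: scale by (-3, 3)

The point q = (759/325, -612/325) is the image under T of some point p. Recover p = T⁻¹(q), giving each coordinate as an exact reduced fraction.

T1 = [12/13 -5/13 0; 5/13 12/13 0; 0 0 1]
T2·T1 = [204/325 253/325 0; -253/325 204/325 0; 0 0 1]
T3·…·T1 = [-612/325 -759/325 0; -759/325 612/325 0; 0 0 1]
det M = -9; M⁻¹ = [-68/325 -253/975 0; -253/975 68/325 0; 0 0 1]
M⁻¹ · (759/325, -612/325)ᵀ = (0, -1)ᵀ

p = (0, -1)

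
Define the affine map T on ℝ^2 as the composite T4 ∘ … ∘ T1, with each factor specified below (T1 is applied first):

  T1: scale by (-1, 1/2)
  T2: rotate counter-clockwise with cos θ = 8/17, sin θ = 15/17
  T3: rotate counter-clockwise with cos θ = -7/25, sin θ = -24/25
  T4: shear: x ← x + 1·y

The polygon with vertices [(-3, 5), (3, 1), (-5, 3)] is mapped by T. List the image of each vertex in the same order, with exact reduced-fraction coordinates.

image vertices: (3047/850, -131/425), (559/850, 1043/425), (1873/850, -1029/425)

T1 scale by (-1, 1/2): (-3, 5) → (3, 5/2); (3, 1) → (-3, 1/2); (-5, 3) → (5, 3/2)
T2 rotate counter-clockwise with cos θ = 8/17, sin θ = 15/17: (3, 5/2) → (-27/34, 65/17); (-3, 1/2) → (-63/34, -41/17); (5, 3/2) → (35/34, 87/17)
T3 rotate counter-clockwise with cos θ = -7/25, sin θ = -24/25: (-27/34, 65/17) → (3309/850, -131/425); (-63/34, -41/17) → (-1527/850, 1043/425); (35/34, 87/17) → (3931/850, -1029/425)
T4 shear: x ← x + 1·y: (3309/850, -131/425) → (3047/850, -131/425); (-1527/850, 1043/425) → (559/850, 1043/425); (3931/850, -1029/425) → (1873/850, -1029/425)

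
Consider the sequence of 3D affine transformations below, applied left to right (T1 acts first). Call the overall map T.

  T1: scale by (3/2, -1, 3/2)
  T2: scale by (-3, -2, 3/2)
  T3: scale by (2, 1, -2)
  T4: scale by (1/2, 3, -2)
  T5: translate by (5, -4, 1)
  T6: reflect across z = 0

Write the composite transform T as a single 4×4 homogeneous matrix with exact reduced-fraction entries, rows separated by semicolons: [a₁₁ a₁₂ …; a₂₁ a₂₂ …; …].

T1 = [3/2 0 0 0; 0 -1 0 0; 0 0 3/2 0; 0 0 0 1]
T2·T1 = [-9/2 0 0 0; 0 2 0 0; 0 0 9/4 0; 0 0 0 1]
T3·…·T1 = [-9 0 0 0; 0 2 0 0; 0 0 -9/2 0; 0 0 0 1]
T4·…·T1 = [-9/2 0 0 0; 0 6 0 0; 0 0 9 0; 0 0 0 1]
T5·…·T1 = [-9/2 0 0 5; 0 6 0 -4; 0 0 9 1; 0 0 0 1]
T6·…·T1 = [-9/2 0 0 5; 0 6 0 -4; 0 0 -9 -1; 0 0 0 1]

T = [-9/2 0 0 5; 0 6 0 -4; 0 0 -9 -1; 0 0 0 1]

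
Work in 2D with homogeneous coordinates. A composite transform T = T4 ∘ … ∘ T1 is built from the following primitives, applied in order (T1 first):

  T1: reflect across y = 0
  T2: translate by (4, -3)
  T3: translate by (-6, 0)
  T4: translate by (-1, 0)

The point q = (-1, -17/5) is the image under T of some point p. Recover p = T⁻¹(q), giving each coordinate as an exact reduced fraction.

p = (2, 2/5)

T1 = [1 0 0; 0 -1 0; 0 0 1]
T2·T1 = [1 0 4; 0 -1 -3; 0 0 1]
T3·…·T1 = [1 0 -2; 0 -1 -3; 0 0 1]
T4·…·T1 = [1 0 -3; 0 -1 -3; 0 0 1]
det M = -1; M⁻¹ = [1 0 3; 0 -1 -3; 0 0 1]
M⁻¹ · (-1, -17/5)ᵀ = (2, 2/5)ᵀ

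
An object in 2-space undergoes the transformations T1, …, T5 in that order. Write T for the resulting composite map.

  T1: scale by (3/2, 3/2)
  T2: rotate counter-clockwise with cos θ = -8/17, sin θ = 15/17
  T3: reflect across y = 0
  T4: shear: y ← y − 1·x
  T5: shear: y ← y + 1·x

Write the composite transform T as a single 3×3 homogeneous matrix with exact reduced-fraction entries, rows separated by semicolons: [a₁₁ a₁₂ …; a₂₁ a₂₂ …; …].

T = [-12/17 -45/34 0; -45/34 12/17 0; 0 0 1]

T1 = [3/2 0 0; 0 3/2 0; 0 0 1]
T2·T1 = [-12/17 -45/34 0; 45/34 -12/17 0; 0 0 1]
T3·…·T1 = [-12/17 -45/34 0; -45/34 12/17 0; 0 0 1]
T4·…·T1 = [-12/17 -45/34 0; -21/34 69/34 0; 0 0 1]
T5·…·T1 = [-12/17 -45/34 0; -45/34 12/17 0; 0 0 1]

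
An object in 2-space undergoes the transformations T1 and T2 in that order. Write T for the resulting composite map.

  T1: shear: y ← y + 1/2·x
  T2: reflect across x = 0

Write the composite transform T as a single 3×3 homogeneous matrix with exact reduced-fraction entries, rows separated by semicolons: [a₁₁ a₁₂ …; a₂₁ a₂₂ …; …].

T = [-1 0 0; 1/2 1 0; 0 0 1]

T1 = [1 0 0; 1/2 1 0; 0 0 1]
T2·T1 = [-1 0 0; 1/2 1 0; 0 0 1]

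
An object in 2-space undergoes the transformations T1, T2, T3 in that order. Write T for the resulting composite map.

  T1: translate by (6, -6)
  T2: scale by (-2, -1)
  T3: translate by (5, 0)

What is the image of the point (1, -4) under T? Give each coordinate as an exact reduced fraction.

T1 translate by (6, -6): (1, -4) → (7, -10)
T2 scale by (-2, -1): (7, -10) → (-14, 10)
T3 translate by (5, 0): (-14, 10) → (-9, 10)

T(p) = (-9, 10)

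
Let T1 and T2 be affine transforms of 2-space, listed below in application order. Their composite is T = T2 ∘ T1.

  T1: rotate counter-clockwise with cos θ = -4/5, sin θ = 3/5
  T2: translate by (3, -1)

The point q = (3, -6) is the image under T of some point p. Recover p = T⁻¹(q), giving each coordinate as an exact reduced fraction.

T1 = [-4/5 -3/5 0; 3/5 -4/5 0; 0 0 1]
T2·T1 = [-4/5 -3/5 3; 3/5 -4/5 -1; 0 0 1]
det M = 1; M⁻¹ = [-4/5 3/5 3; -3/5 -4/5 1; 0 0 1]
M⁻¹ · (3, -6)ᵀ = (-3, 4)ᵀ

p = (-3, 4)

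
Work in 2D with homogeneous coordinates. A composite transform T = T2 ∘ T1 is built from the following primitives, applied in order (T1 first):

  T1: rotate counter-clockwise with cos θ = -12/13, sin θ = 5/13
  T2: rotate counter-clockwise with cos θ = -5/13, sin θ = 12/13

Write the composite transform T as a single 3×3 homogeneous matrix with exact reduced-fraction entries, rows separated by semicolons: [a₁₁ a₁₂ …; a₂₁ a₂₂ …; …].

T1 = [-12/13 -5/13 0; 5/13 -12/13 0; 0 0 1]
T2·T1 = [0 1 0; -1 0 0; 0 0 1]

T = [0 1 0; -1 0 0; 0 0 1]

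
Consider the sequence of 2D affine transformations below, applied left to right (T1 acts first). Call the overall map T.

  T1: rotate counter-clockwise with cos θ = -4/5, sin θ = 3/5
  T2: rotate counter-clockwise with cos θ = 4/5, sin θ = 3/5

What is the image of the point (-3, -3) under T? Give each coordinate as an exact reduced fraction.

T1 rotate counter-clockwise with cos θ = -4/5, sin θ = 3/5: (-3, -3) → (21/5, 3/5)
T2 rotate counter-clockwise with cos θ = 4/5, sin θ = 3/5: (21/5, 3/5) → (3, 3)

T(p) = (3, 3)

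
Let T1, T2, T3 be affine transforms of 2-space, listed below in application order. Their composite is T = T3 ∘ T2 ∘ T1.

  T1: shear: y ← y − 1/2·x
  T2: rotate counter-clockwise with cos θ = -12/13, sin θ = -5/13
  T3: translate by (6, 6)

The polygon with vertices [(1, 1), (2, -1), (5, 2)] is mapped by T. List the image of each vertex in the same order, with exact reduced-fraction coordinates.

image vertices: (137/26, 67/13), (44/13, 92/13), (31/26, 59/13)

T1 shear: y ← y − 1/2·x: (1, 1) → (1, 1/2); (2, -1) → (2, -2); (5, 2) → (5, -1/2)
T2 rotate counter-clockwise with cos θ = -12/13, sin θ = -5/13: (1, 1/2) → (-19/26, -11/13); (2, -2) → (-34/13, 14/13); (5, -1/2) → (-125/26, -19/13)
T3 translate by (6, 6): (-19/26, -11/13) → (137/26, 67/13); (-34/13, 14/13) → (44/13, 92/13); (-125/26, -19/13) → (31/26, 59/13)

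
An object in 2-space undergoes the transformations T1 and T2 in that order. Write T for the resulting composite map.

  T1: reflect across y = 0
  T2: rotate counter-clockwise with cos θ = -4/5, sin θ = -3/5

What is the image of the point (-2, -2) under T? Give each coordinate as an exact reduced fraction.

T1 reflect across y = 0: (-2, -2) → (-2, 2)
T2 rotate counter-clockwise with cos θ = -4/5, sin θ = -3/5: (-2, 2) → (14/5, -2/5)

T(p) = (14/5, -2/5)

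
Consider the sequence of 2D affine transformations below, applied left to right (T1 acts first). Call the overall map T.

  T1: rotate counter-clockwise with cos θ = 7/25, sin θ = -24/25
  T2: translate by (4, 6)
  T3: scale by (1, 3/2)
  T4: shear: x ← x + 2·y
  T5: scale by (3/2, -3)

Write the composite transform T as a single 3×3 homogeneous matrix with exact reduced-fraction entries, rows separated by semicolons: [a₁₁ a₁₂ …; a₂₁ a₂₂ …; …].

T = [-39/10 27/10 33; 108/25 -63/50 -27; 0 0 1]

T1 = [7/25 24/25 0; -24/25 7/25 0; 0 0 1]
T2·T1 = [7/25 24/25 4; -24/25 7/25 6; 0 0 1]
T3·…·T1 = [7/25 24/25 4; -36/25 21/50 9; 0 0 1]
T4·…·T1 = [-13/5 9/5 22; -36/25 21/50 9; 0 0 1]
T5·…·T1 = [-39/10 27/10 33; 108/25 -63/50 -27; 0 0 1]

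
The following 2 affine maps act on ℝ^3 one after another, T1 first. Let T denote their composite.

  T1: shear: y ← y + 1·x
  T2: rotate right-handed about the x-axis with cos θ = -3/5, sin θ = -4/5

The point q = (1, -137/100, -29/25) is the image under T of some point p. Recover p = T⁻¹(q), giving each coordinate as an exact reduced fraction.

T1 = [1 0 0 0; 1 1 0 0; 0 0 1 0; 0 0 0 1]
T2·T1 = [1 0 0 0; -3/5 -3/5 4/5 0; -4/5 -4/5 -3/5 0; 0 0 0 1]
det M = 1; M⁻¹ = [1 0 0 0; -1 -3/5 -4/5 0; 0 4/5 -3/5 0; 0 0 0 1]
M⁻¹ · (1, -137/100, -29/25)ᵀ = (1, 3/4, -2/5)ᵀ

p = (1, 3/4, -2/5)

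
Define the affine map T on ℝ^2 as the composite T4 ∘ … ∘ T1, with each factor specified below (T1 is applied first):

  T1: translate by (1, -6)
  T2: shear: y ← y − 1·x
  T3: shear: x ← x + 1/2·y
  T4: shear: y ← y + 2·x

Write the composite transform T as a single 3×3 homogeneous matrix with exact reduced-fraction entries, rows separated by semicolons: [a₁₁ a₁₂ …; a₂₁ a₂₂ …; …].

T = [1/2 1/2 -5/2; 0 2 -12; 0 0 1]

T1 = [1 0 1; 0 1 -6; 0 0 1]
T2·T1 = [1 0 1; -1 1 -7; 0 0 1]
T3·…·T1 = [1/2 1/2 -5/2; -1 1 -7; 0 0 1]
T4·…·T1 = [1/2 1/2 -5/2; 0 2 -12; 0 0 1]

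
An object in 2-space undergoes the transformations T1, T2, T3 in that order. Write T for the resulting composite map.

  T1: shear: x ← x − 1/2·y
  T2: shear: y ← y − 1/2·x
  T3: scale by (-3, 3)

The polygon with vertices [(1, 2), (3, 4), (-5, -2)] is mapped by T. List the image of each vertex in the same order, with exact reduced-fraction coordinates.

T1 shear: x ← x − 1/2·y: (1, 2) → (0, 2); (3, 4) → (1, 4); (-5, -2) → (-4, -2)
T2 shear: y ← y − 1/2·x: (0, 2) → (0, 2); (1, 4) → (1, 7/2); (-4, -2) → (-4, 0)
T3 scale by (-3, 3): (0, 2) → (0, 6); (1, 7/2) → (-3, 21/2); (-4, 0) → (12, 0)

image vertices: (0, 6), (-3, 21/2), (12, 0)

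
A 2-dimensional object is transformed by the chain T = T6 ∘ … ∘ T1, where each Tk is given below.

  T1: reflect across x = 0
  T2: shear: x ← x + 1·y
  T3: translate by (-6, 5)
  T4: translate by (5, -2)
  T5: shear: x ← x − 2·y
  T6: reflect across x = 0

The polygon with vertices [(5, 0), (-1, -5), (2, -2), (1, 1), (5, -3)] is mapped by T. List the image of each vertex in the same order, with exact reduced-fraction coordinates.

T1 reflect across x = 0: (5, 0) → (-5, 0); (-1, -5) → (1, -5); (2, -2) → (-2, -2); (1, 1) → (-1, 1); (5, -3) → (-5, -3)
T2 shear: x ← x + 1·y: (-5, 0) → (-5, 0); (1, -5) → (-4, -5); (-2, -2) → (-4, -2); (-1, 1) → (0, 1); (-5, -3) → (-8, -3)
T3 translate by (-6, 5): (-5, 0) → (-11, 5); (-4, -5) → (-10, 0); (-4, -2) → (-10, 3); (0, 1) → (-6, 6); (-8, -3) → (-14, 2)
T4 translate by (5, -2): (-11, 5) → (-6, 3); (-10, 0) → (-5, -2); (-10, 3) → (-5, 1); (-6, 6) → (-1, 4); (-14, 2) → (-9, 0)
T5 shear: x ← x − 2·y: (-6, 3) → (-12, 3); (-5, -2) → (-1, -2); (-5, 1) → (-7, 1); (-1, 4) → (-9, 4); (-9, 0) → (-9, 0)
T6 reflect across x = 0: (-12, 3) → (12, 3); (-1, -2) → (1, -2); (-7, 1) → (7, 1); (-9, 4) → (9, 4); (-9, 0) → (9, 0)

image vertices: (12, 3), (1, -2), (7, 1), (9, 4), (9, 0)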